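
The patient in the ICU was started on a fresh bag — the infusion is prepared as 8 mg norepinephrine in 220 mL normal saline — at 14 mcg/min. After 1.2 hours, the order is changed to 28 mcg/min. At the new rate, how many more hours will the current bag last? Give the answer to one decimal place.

4.2 hours

Initial rate:
14 mcg/min × 60 min/hr = 840 mcg/hr
Concentration = 8 mg ÷ 220 mL = 0.03636364 mg/mL = 36.36364 mcg/mL
Rate = 840 mcg/hr ÷ 36.36364 mcg/mL = 23.1 mL/hr
Volume infused so far = 23.1 mL/hr × 1.2 hr = 27.72 mL
Volume remaining = 220 − 27.72 = 192.28 mL
New rate:
28 mcg/min × 60 min/hr = 1680 mcg/hr
Rate = 1680 mcg/hr ÷ 36.36364 mcg/mL = 46.2 mL/hr
Time remaining = 192.28 mL ÷ 46.2 mL/hr = 4.161905 hr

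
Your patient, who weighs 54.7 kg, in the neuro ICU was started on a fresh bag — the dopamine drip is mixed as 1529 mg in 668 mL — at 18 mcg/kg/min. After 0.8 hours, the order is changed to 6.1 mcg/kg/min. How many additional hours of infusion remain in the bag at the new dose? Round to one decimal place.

74.0 hours

Initial rate:
Dose = 18 mcg/kg/min × 54.7 kg = 984.6 mcg/min
984.6 mcg/min × 60 min/hr = 59076 mcg/hr
Concentration = 1529 mg ÷ 668 mL = 2.288922 mg/mL = 2288.922 mcg/mL
Rate = 59076 mcg/hr ÷ 2288.922 mcg/mL = 25.80953 mL/hr
Volume infused so far = 25.80953 mL/hr × 0.8 hr = 20.64762 mL
Volume remaining = 668 − 20.64762 = 647.3524 mL
New rate:
Dose = 6.1 mcg/kg/min × 54.7 kg = 333.67 mcg/min
333.67 mcg/min × 60 min/hr = 20020.2 mcg/hr
Rate = 20020.2 mcg/hr ÷ 2288.922 mcg/mL = 8.746562 mL/hr
Time remaining = 647.3524 mL ÷ 8.746562 mL/hr = 74.01221 hr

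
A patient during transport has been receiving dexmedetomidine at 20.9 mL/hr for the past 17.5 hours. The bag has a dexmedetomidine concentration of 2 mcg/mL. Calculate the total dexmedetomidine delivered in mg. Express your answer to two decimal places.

0.73 mg

Drug rate = 20.9 mL/hr × 2 mcg/mL = 41.8 mcg/hr
Total = 41.8 mcg/hr × 17.5 hr = 731.5 mcg = 0.7315 mg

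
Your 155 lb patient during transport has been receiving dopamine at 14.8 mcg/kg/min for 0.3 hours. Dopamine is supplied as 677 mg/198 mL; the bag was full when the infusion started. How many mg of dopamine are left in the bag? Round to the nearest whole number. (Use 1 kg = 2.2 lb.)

658 mg

Weight = 155 lb ÷ 2.2 lb/kg = 70.45455 kg
Dose = 14.8 mcg/kg/min × 70.45455 kg = 1042.727 mcg/min
1042.727 mcg/min × 60 min/hr = 62563.64 mcg/hr
Concentration = 677 mg ÷ 198 mL = 3.419192 mg/mL = 3419.192 mcg/mL
Rate = 62563.64 mcg/hr ÷ 3419.192 mcg/mL = 18.29778 mL/hr
Volume infused = 18.29778 mL/hr × 0.3 hr = 5.489335 mL
Volume remaining = 198 − 5.489335 = 192.5107 mL
Drug remaining = 192.5107 mL × 3419.192 mcg/mL = 658230.9 mcg = 658.2309 mg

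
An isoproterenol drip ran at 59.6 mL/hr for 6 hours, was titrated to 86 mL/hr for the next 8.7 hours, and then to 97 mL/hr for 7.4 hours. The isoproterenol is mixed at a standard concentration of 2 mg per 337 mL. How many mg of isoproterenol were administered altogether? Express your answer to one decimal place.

Concentration = 2 mg ÷ 337 mL = 0.005934718 mg/mL
Stage 1: 59.6 mL/hr × 6 hr = 357.6 mL → 357.6 mL × 0.005934718 mg/mL = 2.122255 mg
Stage 2: 86 mL/hr × 8.7 hr = 748.2 mL → 748.2 mL × 0.005934718 mg/mL = 4.440356 mg
Stage 3: 97 mL/hr × 7.4 hr = 717.8 mL → 717.8 mL × 0.005934718 mg/mL = 4.259941 mg
Total = 2.122255 + 4.440356 + 4.259941 = 10.82255 mg

10.8 mg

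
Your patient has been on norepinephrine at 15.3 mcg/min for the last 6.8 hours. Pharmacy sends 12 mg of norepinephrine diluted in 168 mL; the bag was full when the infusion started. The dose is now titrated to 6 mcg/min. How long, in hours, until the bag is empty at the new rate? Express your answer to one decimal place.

16.0 hours

Initial rate:
15.3 mcg/min × 60 min/hr = 918 mcg/hr
Concentration = 12 mg ÷ 168 mL = 0.07142857 mg/mL = 71.42857 mcg/mL
Rate = 918 mcg/hr ÷ 71.42857 mcg/mL = 12.852 mL/hr
Volume infused so far = 12.852 mL/hr × 6.8 hr = 87.3936 mL
Volume remaining = 168 − 87.3936 = 80.6064 mL
New rate:
6 mcg/min × 60 min/hr = 360 mcg/hr
Rate = 360 mcg/hr ÷ 71.42857 mcg/mL = 5.04 mL/hr
Time remaining = 80.6064 mL ÷ 5.04 mL/hr = 15.99333 hr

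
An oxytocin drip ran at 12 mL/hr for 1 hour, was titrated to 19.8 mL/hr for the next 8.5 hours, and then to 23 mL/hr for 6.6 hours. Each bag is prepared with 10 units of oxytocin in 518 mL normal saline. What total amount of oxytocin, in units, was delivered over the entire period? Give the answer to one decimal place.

Concentration = 10 units ÷ 518 mL = 0.01930502 units/mL
Stage 1: 12 mL/hr × 1 hr = 12 mL → 12 mL × 0.01930502 units/mL = 0.2316602 units
Stage 2: 19.8 mL/hr × 8.5 hr = 168.3 mL → 168.3 mL × 0.01930502 units/mL = 3.249035 units
Stage 3: 23 mL/hr × 6.6 hr = 151.8 mL → 151.8 mL × 0.01930502 units/mL = 2.930502 units
Total = 0.2316602 + 3.249035 + 2.930502 = 6.411197 units

6.4 units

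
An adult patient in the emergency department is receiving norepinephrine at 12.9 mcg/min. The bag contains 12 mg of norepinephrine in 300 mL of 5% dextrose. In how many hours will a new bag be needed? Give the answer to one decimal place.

15.5 hours

12.9 mcg/min × 60 min/hr = 774 mcg/hr
Concentration = 12 mg ÷ 300 mL = 0.04 mg/mL = 40 mcg/mL
Rate = 774 mcg/hr ÷ 40 mcg/mL = 19.35 mL/hr
Duration = 300 mL ÷ 19.35 mL/hr = 15.50388 hr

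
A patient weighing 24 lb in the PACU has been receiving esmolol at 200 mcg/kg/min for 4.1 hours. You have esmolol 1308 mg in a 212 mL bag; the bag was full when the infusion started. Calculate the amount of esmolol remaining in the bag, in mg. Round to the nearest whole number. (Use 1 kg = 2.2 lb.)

771 mg

Weight = 24 lb ÷ 2.2 lb/kg = 10.90909 kg
Dose = 200 mcg/kg/min × 10.90909 kg = 2181.818 mcg/min
2181.818 mcg/min × 60 min/hr = 130909.1 mcg/hr
Concentration = 1308 mg ÷ 212 mL = 6.169811 mg/mL = 6169.811 mcg/mL
Rate = 130909.1 mcg/hr ÷ 6169.811 mcg/mL = 21.21768 mL/hr
Volume infused = 21.21768 mL/hr × 4.1 hr = 86.99249 mL
Volume remaining = 212 − 86.99249 = 125.0075 mL
Drug remaining = 125.0075 mL × 6169.811 mcg/mL = 771272.7 mcg = 771.2727 mg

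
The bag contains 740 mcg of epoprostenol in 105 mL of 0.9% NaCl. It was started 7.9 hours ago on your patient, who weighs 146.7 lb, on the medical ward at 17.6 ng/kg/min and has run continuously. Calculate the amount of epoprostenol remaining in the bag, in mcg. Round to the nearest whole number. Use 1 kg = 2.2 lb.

Weight = 146.7 lb ÷ 2.2 lb/kg = 66.68182 kg
Dose = 17.6 ng/kg/min × 66.68182 kg = 1173.6 ng/min
1173.6 ng/min × 60 min/hr = 70416 ng/hr
Concentration = 740 mcg ÷ 105 mL = 7.047619 mcg/mL = 7047.619 ng/mL
Rate = 70416 ng/hr ÷ 7047.619 ng/mL = 9.991459 mL/hr
Volume infused = 9.991459 mL/hr × 7.9 hr = 78.93253 mL
Volume remaining = 105 − 78.93253 = 26.06747 mL
Drug remaining = 26.06747 mL × 7047.619 ng/mL = 183713.6 ng = 183.7136 mcg

184 mcg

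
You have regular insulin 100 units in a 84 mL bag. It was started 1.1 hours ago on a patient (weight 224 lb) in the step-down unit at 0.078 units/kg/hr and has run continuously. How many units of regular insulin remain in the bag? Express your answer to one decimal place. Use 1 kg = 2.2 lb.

Weight = 224 lb ÷ 2.2 lb/kg = 101.8182 kg
Dose = 0.078 units/kg/hr × 101.8182 kg = 7.941818 units/hr
Concentration = 100 units ÷ 84 mL = 1.190476 units/mL
Rate = 7.941818 units/hr ÷ 1.190476 units/mL = 6.671127 mL/hr
Volume infused = 6.671127 mL/hr × 1.1 hr = 7.33824 mL
Volume remaining = 84 − 7.33824 = 76.66176 mL
Drug remaining = 76.66176 mL × 1.190476 units/mL = 91.264 units

91.3 units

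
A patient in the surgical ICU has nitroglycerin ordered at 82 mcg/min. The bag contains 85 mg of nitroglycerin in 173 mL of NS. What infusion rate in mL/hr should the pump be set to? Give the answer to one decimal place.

82 mcg/min × 60 min/hr = 4920 mcg/hr
Concentration = 85 mg ÷ 173 mL = 0.4913295 mg/mL = 491.3295 mcg/mL
Rate = 4920 mcg/hr ÷ 491.3295 mcg/mL = 10.01365 mL/hr

10.0 mL/hr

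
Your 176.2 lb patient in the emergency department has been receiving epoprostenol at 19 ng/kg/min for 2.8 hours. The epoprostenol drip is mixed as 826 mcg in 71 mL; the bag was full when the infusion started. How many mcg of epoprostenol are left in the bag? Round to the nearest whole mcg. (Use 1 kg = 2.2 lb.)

Weight = 176.2 lb ÷ 2.2 lb/kg = 80.09091 kg
Dose = 19 ng/kg/min × 80.09091 kg = 1521.727 ng/min
1521.727 ng/min × 60 min/hr = 91303.64 ng/hr
Concentration = 826 mcg ÷ 71 mL = 11.6338 mcg/mL = 11633.8 ng/mL
Rate = 91303.64 ng/hr ÷ 11633.8 ng/mL = 7.848133 mL/hr
Volume infused = 7.848133 mL/hr × 2.8 hr = 21.97477 mL
Volume remaining = 71 − 21.97477 = 49.02523 mL
Drug remaining = 49.02523 mL × 11633.8 ng/mL = 570349.8 ng = 570.3498 mcg

570 mcg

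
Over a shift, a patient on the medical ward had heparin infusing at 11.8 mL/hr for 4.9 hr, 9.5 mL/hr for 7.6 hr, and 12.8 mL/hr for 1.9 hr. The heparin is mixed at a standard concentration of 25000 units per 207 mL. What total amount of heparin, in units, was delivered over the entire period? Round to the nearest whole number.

Concentration = 25000 units ÷ 207 mL = 120.7729 units/mL
Stage 1: 11.8 mL/hr × 4.9 hr = 57.82 mL → 57.82 mL × 120.7729 units/mL = 6983.092 units
Stage 2: 9.5 mL/hr × 7.6 hr = 72.2 mL → 72.2 mL × 120.7729 units/mL = 8719.807 units
Stage 3: 12.8 mL/hr × 1.9 hr = 24.32 mL → 24.32 mL × 120.7729 units/mL = 2937.198 units
Total = 6983.092 + 8719.807 + 2937.198 = 18640.1 units

18640 units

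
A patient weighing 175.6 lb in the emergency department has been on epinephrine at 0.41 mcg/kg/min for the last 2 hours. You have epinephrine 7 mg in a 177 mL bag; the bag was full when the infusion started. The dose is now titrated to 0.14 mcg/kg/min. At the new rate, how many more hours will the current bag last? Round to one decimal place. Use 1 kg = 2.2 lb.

4.6 hours

Initial rate:
Weight = 175.6 lb ÷ 2.2 lb/kg = 79.81818 kg
Dose = 0.41 mcg/kg/min × 79.81818 kg = 32.72545 mcg/min
32.72545 mcg/min × 60 min/hr = 1963.527 mcg/hr
Concentration = 7 mg ÷ 177 mL = 0.03954802 mg/mL = 39.54802 mcg/mL
Rate = 1963.527 mcg/hr ÷ 39.54802 mcg/mL = 49.64919 mL/hr
Volume infused so far = 49.64919 mL/hr × 2 hr = 99.29838 mL
Volume remaining = 177 − 99.29838 = 77.70162 mL
New rate:
Dose = 0.14 mcg/kg/min × 79.81818 kg = 11.17455 mcg/min
11.17455 mcg/min × 60 min/hr = 670.4727 mcg/hr
Rate = 670.4727 mcg/hr ÷ 39.54802 mcg/mL = 16.95338 mL/hr
Time remaining = 77.70162 mL ÷ 16.95338 mL/hr = 4.583252 hr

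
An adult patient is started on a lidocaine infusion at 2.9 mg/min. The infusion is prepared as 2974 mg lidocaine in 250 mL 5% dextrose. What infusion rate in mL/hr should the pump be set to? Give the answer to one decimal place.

2.9 mg/min × 60 min/hr = 174 mg/hr
Concentration = 2974 mg ÷ 250 mL = 11.896 mg/mL
Rate = 174 mg/hr ÷ 11.896 mg/mL = 14.62677 mL/hr

14.6 mL/hr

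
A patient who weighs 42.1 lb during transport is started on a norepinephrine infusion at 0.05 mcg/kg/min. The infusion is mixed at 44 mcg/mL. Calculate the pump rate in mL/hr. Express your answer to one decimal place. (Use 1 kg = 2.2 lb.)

Weight = 42.1 lb ÷ 2.2 lb/kg = 19.13636 kg
Dose = 0.05 mcg/kg/min × 19.13636 kg = 0.9568182 mcg/min
0.9568182 mcg/min × 60 min/hr = 57.40909 mcg/hr
Rate = 57.40909 mcg/hr ÷ 44 mcg/mL = 1.304752 mL/hr

1.3 mL/hr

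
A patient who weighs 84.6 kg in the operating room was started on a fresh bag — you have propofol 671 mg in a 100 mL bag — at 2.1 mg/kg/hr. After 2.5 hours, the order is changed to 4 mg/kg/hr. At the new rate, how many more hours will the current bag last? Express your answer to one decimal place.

0.7 hours

Initial rate:
Dose = 2.1 mg/kg/hr × 84.6 kg = 177.66 mg/hr
Concentration = 671 mg ÷ 100 mL = 6.71 mg/mL
Rate = 177.66 mg/hr ÷ 6.71 mg/mL = 26.4769 mL/hr
Volume infused so far = 26.4769 mL/hr × 2.5 hr = 66.19225 mL
Volume remaining = 100 − 66.19225 = 33.80775 mL
New rate:
Dose = 4 mg/kg/hr × 84.6 kg = 338.4 mg/hr
Rate = 338.4 mg/hr ÷ 6.71 mg/mL = 50.43219 mL/hr
Time remaining = 33.80775 mL ÷ 50.43219 mL/hr = 0.6703605 hr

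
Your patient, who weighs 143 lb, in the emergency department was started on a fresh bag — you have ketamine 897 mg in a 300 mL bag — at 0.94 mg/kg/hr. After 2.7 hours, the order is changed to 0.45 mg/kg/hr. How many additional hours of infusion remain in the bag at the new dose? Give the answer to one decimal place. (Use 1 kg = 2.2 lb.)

25.0 hours

Initial rate:
Weight = 143 lb ÷ 2.2 lb/kg = 65 kg
Dose = 0.94 mg/kg/hr × 65 kg = 61.1 mg/hr
Concentration = 897 mg ÷ 300 mL = 2.99 mg/mL
Rate = 61.1 mg/hr ÷ 2.99 mg/mL = 20.43478 mL/hr
Volume infused so far = 20.43478 mL/hr × 2.7 hr = 55.17391 mL
Volume remaining = 300 − 55.17391 = 244.8261 mL
New rate:
Dose = 0.45 mg/kg/hr × 65 kg = 29.25 mg/hr
Rate = 29.25 mg/hr ÷ 2.99 mg/mL = 9.782609 mL/hr
Time remaining = 244.8261 mL ÷ 9.782609 mL/hr = 25.02667 hr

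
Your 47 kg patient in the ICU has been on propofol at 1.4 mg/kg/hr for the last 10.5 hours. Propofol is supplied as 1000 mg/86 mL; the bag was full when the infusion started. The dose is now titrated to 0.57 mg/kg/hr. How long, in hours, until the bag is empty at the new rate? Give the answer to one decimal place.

Initial rate:
Dose = 1.4 mg/kg/hr × 47 kg = 65.8 mg/hr
Concentration = 1000 mg ÷ 86 mL = 11.62791 mg/mL
Rate = 65.8 mg/hr ÷ 11.62791 mg/mL = 5.6588 mL/hr
Volume infused so far = 5.6588 mL/hr × 10.5 hr = 59.4174 mL
Volume remaining = 86 − 59.4174 = 26.5826 mL
New rate:
Dose = 0.57 mg/kg/hr × 47 kg = 26.79 mg/hr
Rate = 26.79 mg/hr ÷ 11.62791 mg/mL = 2.30394 mL/hr
Time remaining = 26.5826 mL ÷ 2.30394 mL/hr = 11.53789 hr

11.5 hours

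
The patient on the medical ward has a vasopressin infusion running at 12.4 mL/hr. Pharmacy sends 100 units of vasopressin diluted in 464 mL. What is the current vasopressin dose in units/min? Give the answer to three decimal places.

Concentration = 100 units ÷ 464 mL = 0.2155172 units/mL
Drug rate = 12.4 mL/hr × 0.2155172 units/mL = 2.672414 units/hr
2.672414 units/hr ÷ 60 min/hr = 0.04454023 units/min

0.045 units/min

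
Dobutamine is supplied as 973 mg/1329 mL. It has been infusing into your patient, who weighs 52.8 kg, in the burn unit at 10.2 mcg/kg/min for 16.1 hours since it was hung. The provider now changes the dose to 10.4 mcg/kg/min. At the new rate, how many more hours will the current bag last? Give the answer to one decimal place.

13.7 hours

Initial rate:
Dose = 10.2 mcg/kg/min × 52.8 kg = 538.56 mcg/min
538.56 mcg/min × 60 min/hr = 32313.6 mcg/hr
Concentration = 973 mg ÷ 1329 mL = 0.7321294 mg/mL = 732.1294 mcg/mL
Rate = 32313.6 mcg/hr ÷ 732.1294 mcg/mL = 44.13646 mL/hr
Volume infused so far = 44.13646 mL/hr × 16.1 hr = 710.597 mL
Volume remaining = 1329 − 710.597 = 618.403 mL
New rate:
Dose = 10.4 mcg/kg/min × 52.8 kg = 549.12 mcg/min
549.12 mcg/min × 60 min/hr = 32947.2 mcg/hr
Rate = 32947.2 mcg/hr ÷ 732.1294 mcg/mL = 45.00188 mL/hr
Time remaining = 618.403 mL ÷ 45.00188 mL/hr = 13.74172 hr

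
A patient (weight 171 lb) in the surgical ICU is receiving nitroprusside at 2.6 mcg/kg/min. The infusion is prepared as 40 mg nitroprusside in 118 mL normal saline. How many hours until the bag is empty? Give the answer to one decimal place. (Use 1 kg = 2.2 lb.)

3.3 hours

Weight = 171 lb ÷ 2.2 lb/kg = 77.72727 kg
Dose = 2.6 mcg/kg/min × 77.72727 kg = 202.0909 mcg/min
202.0909 mcg/min × 60 min/hr = 12125.45 mcg/hr
Concentration = 40 mg ÷ 118 mL = 0.3389831 mg/mL = 338.9831 mcg/mL
Rate = 12125.45 mcg/hr ÷ 338.9831 mcg/mL = 35.77009 mL/hr
Duration = 118 mL ÷ 35.77009 mL/hr = 3.298845 hr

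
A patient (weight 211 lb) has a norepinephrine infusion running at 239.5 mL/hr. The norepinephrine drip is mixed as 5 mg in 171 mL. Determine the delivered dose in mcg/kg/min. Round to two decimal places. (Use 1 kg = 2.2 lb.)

Weight = 211 lb ÷ 2.2 lb/kg = 95.90909 kg
Concentration = 5 mg ÷ 171 mL = 0.02923977 mg/mL = 29.23977 mcg/mL
Drug rate = 239.5 mL/hr × 29.23977 mcg/mL = 7002.924 mcg/hr
7002.924 mcg/hr ÷ 60 min/hr = 116.7154 mcg/min
116.7154 mcg/min ÷ 95.90909 kg = 1.216938 mcg/kg/min

1.22 mcg/kg/min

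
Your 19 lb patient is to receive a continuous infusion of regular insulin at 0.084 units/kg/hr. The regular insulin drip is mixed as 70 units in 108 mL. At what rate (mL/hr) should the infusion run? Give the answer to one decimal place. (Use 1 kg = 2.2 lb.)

1.1 mL/hr

Weight = 19 lb ÷ 2.2 lb/kg = 8.636364 kg
Dose = 0.084 units/kg/hr × 8.636364 kg = 0.7254545 units/hr
Concentration = 70 units ÷ 108 mL = 0.6481481 units/mL
Rate = 0.7254545 units/hr ÷ 0.6481481 units/mL = 1.119273 mL/hr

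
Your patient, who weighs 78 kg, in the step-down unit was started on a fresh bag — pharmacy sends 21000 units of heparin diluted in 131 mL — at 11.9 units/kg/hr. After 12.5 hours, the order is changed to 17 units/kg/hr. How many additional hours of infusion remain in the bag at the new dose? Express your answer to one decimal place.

7.1 hours

Initial rate:
Dose = 11.9 units/kg/hr × 78 kg = 928.2 units/hr
Concentration = 21000 units ÷ 131 mL = 160.3053 units/mL
Rate = 928.2 units/hr ÷ 160.3053 units/mL = 5.7902 mL/hr
Volume infused so far = 5.7902 mL/hr × 12.5 hr = 72.3775 mL
Volume remaining = 131 − 72.3775 = 58.6225 mL
New rate:
Dose = 17 units/kg/hr × 78 kg = 1326 units/hr
Rate = 1326 units/hr ÷ 160.3053 units/mL = 8.271714 mL/hr
Time remaining = 58.6225 mL ÷ 8.271714 mL/hr = 7.087104 hr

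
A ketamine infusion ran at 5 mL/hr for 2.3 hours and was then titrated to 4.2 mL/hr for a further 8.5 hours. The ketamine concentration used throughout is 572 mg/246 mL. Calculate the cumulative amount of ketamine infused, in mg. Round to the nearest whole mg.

110 mg

Concentration = 572 mg ÷ 246 mL = 2.325203 mg/mL
Stage 1: 5 mL/hr × 2.3 hr = 11.5 mL → 11.5 mL × 2.325203 mg/mL = 26.73984 mg
Stage 2: 4.2 mL/hr × 8.5 hr = 35.7 mL → 35.7 mL × 2.325203 mg/mL = 83.00976 mg
Total = 26.73984 + 83.00976 = 109.7496 mg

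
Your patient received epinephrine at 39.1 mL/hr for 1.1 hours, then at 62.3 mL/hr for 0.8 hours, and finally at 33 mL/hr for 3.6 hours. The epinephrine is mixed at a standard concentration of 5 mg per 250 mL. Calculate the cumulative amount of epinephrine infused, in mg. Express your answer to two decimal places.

Concentration = 5 mg ÷ 250 mL = 0.02 mg/mL
Stage 1: 39.1 mL/hr × 1.1 hr = 43.01 mL → 43.01 mL × 0.02 mg/mL = 0.8602 mg
Stage 2: 62.3 mL/hr × 0.8 hr = 49.84 mL → 49.84 mL × 0.02 mg/mL = 0.9968 mg
Stage 3: 33 mL/hr × 3.6 hr = 118.8 mL → 118.8 mL × 0.02 mg/mL = 2.376 mg
Total = 0.8602 + 0.9968 + 2.376 = 4.233 mg

4.23 mg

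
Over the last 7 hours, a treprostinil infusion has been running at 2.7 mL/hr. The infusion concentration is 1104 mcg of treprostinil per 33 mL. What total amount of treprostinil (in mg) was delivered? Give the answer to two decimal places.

0.63 mg

Concentration = 1104 mcg ÷ 33 mL = 33.45455 mcg/mL = 33454.55 ng/mL
Drug rate = 2.7 mL/hr × 33454.55 ng/mL = 90327.27 ng/hr
Total = 90327.27 ng/hr × 7 hr = 632290.9 ng = 0.6322909 mg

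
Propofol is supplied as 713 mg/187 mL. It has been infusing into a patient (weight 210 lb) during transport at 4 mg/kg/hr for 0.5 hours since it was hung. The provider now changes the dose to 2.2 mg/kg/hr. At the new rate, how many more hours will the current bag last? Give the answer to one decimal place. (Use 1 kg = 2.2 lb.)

Initial rate:
Weight = 210 lb ÷ 2.2 lb/kg = 95.45455 kg
Dose = 4 mg/kg/hr × 95.45455 kg = 381.8182 mg/hr
Concentration = 713 mg ÷ 187 mL = 3.812834 mg/mL
Rate = 381.8182 mg/hr ÷ 3.812834 mg/mL = 100.1403 mL/hr
Volume infused so far = 100.1403 mL/hr × 0.5 hr = 50.07013 mL
Volume remaining = 187 − 50.07013 = 136.9299 mL
New rate:
Dose = 2.2 mg/kg/hr × 95.45455 kg = 210 mg/hr
Rate = 210 mg/hr ÷ 3.812834 mg/mL = 55.07714 mL/hr
Time remaining = 136.9299 mL ÷ 55.07714 mL/hr = 2.486147 hr

2.5 hours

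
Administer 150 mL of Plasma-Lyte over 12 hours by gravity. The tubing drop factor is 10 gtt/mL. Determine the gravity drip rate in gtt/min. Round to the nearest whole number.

2 gtt/min

150 mL ÷ (12 hr × 60 = 720 min) = 0.2083333 mL/min
0.2083333 mL/min × 10 gtt/mL = 2.083333 gtt/min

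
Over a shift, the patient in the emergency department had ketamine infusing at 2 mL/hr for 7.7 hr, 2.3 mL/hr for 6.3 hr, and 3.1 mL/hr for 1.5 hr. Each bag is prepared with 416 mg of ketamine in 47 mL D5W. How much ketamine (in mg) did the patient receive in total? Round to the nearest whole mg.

Concentration = 416 mg ÷ 47 mL = 8.851064 mg/mL
Stage 1: 2 mL/hr × 7.7 hr = 15.4 mL → 15.4 mL × 8.851064 mg/mL = 136.3064 mg
Stage 2: 2.3 mL/hr × 6.3 hr = 14.49 mL → 14.49 mL × 8.851064 mg/mL = 128.2519 mg
Stage 3: 3.1 mL/hr × 1.5 hr = 4.65 mL → 4.65 mL × 8.851064 mg/mL = 41.15745 mg
Total = 136.3064 + 128.2519 + 41.15745 = 305.7157 mg

306 mg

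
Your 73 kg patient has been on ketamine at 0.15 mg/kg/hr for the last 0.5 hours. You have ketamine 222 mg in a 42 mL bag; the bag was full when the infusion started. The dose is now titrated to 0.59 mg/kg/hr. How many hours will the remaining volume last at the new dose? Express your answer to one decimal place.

Initial rate:
Dose = 0.15 mg/kg/hr × 73 kg = 10.95 mg/hr
Concentration = 222 mg ÷ 42 mL = 5.285714 mg/mL
Rate = 10.95 mg/hr ÷ 5.285714 mg/mL = 2.071622 mL/hr
Volume infused so far = 2.071622 mL/hr × 0.5 hr = 1.035811 mL
Volume remaining = 42 − 1.035811 = 40.96419 mL
New rate:
Dose = 0.59 mg/kg/hr × 73 kg = 43.07 mg/hr
Rate = 43.07 mg/hr ÷ 5.285714 mg/mL = 8.148378 mL/hr
Time remaining = 40.96419 mL ÷ 8.148378 mL/hr = 5.027281 hr

5.0 hours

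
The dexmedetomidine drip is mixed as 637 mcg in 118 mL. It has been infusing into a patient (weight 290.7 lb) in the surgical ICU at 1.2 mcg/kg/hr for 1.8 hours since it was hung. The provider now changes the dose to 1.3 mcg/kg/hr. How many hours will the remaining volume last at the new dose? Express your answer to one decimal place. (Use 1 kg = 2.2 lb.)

Initial rate:
Weight = 290.7 lb ÷ 2.2 lb/kg = 132.1364 kg
Dose = 1.2 mcg/kg/hr × 132.1364 kg = 158.5636 mcg/hr
Concentration = 637 mcg ÷ 118 mL = 5.398305 mcg/mL
Rate = 158.5636 mcg/hr ÷ 5.398305 mcg/mL = 29.37286 mL/hr
Volume infused so far = 29.37286 mL/hr × 1.8 hr = 52.87114 mL
Volume remaining = 118 − 52.87114 = 65.12886 mL
New rate:
Dose = 1.3 mcg/kg/hr × 132.1364 kg = 171.7773 mcg/hr
Rate = 171.7773 mcg/hr ÷ 5.398305 mcg/mL = 31.82059 mL/hr
Time remaining = 65.12886 mL ÷ 31.82059 mL/hr = 2.046752 hr

2.0 hours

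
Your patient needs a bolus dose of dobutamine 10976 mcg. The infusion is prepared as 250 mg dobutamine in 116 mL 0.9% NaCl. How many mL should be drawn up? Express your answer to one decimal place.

Concentration = 250 mg ÷ 116 mL = 2.155172 mg/mL = 2155.172 mcg/mL
Volume = 10976 mcg ÷ 2155.172 mcg/mL = 5.092864 mL

5.1 mL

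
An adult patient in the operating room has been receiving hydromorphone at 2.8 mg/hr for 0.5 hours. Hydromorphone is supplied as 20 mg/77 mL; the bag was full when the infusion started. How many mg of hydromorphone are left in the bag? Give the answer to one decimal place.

Concentration = 20 mg ÷ 77 mL = 0.2597403 mg/mL
Rate = 2.8 mg/hr ÷ 0.2597403 mg/mL = 10.78 mL/hr
Volume infused = 10.78 mL/hr × 0.5 hr = 5.39 mL
Volume remaining = 77 − 5.39 = 71.61 mL
Drug remaining = 71.61 mL × 0.2597403 mg/mL = 18.6 mg

18.6 mg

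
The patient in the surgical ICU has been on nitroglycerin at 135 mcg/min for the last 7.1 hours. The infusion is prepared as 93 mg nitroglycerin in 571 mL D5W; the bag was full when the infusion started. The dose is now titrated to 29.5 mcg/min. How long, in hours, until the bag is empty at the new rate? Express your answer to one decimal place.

Initial rate:
135 mcg/min × 60 min/hr = 8100 mcg/hr
Concentration = 93 mg ÷ 571 mL = 0.1628722 mg/mL = 162.8722 mcg/mL
Rate = 8100 mcg/hr ÷ 162.8722 mcg/mL = 49.73226 mL/hr
Volume infused so far = 49.73226 mL/hr × 7.1 hr = 353.099 mL
Volume remaining = 571 − 353.099 = 217.901 mL
New rate:
29.5 mcg/min × 60 min/hr = 1770 mcg/hr
Rate = 1770 mcg/hr ÷ 162.8722 mcg/mL = 10.86742 mL/hr
Time remaining = 217.901 mL ÷ 10.86742 mL/hr = 20.05085 hr

20.1 hours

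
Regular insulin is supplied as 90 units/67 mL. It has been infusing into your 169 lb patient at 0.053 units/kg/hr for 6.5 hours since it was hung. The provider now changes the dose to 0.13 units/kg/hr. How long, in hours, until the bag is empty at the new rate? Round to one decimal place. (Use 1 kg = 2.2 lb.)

6.4 hours

Initial rate:
Weight = 169 lb ÷ 2.2 lb/kg = 76.81818 kg
Dose = 0.053 units/kg/hr × 76.81818 kg = 4.071364 units/hr
Concentration = 90 units ÷ 67 mL = 1.343284 units/mL
Rate = 4.071364 units/hr ÷ 1.343284 units/mL = 3.030904 mL/hr
Volume infused so far = 3.030904 mL/hr × 6.5 hr = 19.70088 mL
Volume remaining = 67 − 19.70088 = 47.29912 mL
New rate:
Dose = 0.13 units/kg/hr × 76.81818 kg = 9.986364 units/hr
Rate = 9.986364 units/hr ÷ 1.343284 units/mL = 7.434293 mL/hr
Time remaining = 47.29912 mL ÷ 7.434293 mL/hr = 6.362289 hr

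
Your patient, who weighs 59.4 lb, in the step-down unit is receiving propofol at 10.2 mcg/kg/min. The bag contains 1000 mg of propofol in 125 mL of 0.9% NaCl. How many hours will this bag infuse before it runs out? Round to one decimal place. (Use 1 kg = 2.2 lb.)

Weight = 59.4 lb ÷ 2.2 lb/kg = 27 kg
Dose = 10.2 mcg/kg/min × 27 kg = 275.4 mcg/min
275.4 mcg/min × 60 min/hr = 16524 mcg/hr
Concentration = 1000 mg ÷ 125 mL = 8 mg/mL = 8000 mcg/mL
Rate = 16524 mcg/hr ÷ 8000 mcg/mL = 2.0655 mL/hr
Duration = 125 mL ÷ 2.0655 mL/hr = 60.51803 hr

60.5 hours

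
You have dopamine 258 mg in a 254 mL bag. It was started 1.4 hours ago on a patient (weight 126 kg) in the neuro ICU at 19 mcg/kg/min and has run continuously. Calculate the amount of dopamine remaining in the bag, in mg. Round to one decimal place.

56.9 mg

Dose = 19 mcg/kg/min × 126 kg = 2394 mcg/min
2394 mcg/min × 60 min/hr = 143640 mcg/hr
Concentration = 258 mg ÷ 254 mL = 1.015748 mg/mL = 1015.748 mcg/mL
Rate = 143640 mcg/hr ÷ 1015.748 mcg/mL = 141.413 mL/hr
Volume infused = 141.413 mL/hr × 1.4 hr = 197.9782 mL
Volume remaining = 254 − 197.9782 = 56.02177 mL
Drug remaining = 56.02177 mL × 1015.748 mcg/mL = 56904 mcg = 56.904 mg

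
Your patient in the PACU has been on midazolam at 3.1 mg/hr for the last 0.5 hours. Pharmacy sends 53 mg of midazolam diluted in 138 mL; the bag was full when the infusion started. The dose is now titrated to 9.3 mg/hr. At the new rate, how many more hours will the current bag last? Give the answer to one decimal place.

Initial rate:
Concentration = 53 mg ÷ 138 mL = 0.384058 mg/mL
Rate = 3.1 mg/hr ÷ 0.384058 mg/mL = 8.071698 mL/hr
Volume infused so far = 8.071698 mL/hr × 0.5 hr = 4.035849 mL
Volume remaining = 138 − 4.035849 = 133.9642 mL
New rate:
Rate = 9.3 mg/hr ÷ 0.384058 mg/mL = 24.21509 mL/hr
Time remaining = 133.9642 mL ÷ 24.21509 mL/hr = 5.532258 hr

5.5 hours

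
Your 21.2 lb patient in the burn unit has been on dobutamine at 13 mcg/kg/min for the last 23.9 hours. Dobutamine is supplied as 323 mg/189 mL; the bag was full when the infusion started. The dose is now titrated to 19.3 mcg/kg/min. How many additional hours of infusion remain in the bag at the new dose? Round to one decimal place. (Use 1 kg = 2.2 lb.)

Initial rate:
Weight = 21.2 lb ÷ 2.2 lb/kg = 9.636364 kg
Dose = 13 mcg/kg/min × 9.636364 kg = 125.2727 mcg/min
125.2727 mcg/min × 60 min/hr = 7516.364 mcg/hr
Concentration = 323 mg ÷ 189 mL = 1.708995 mg/mL = 1708.995 mcg/mL
Rate = 7516.364 mcg/hr ÷ 1708.995 mcg/mL = 4.39812 mL/hr
Volume infused so far = 4.39812 mL/hr × 23.9 hr = 105.1151 mL
Volume remaining = 189 − 105.1151 = 83.88493 mL
New rate:
Dose = 19.3 mcg/kg/min × 9.636364 kg = 185.9818 mcg/min
185.9818 mcg/min × 60 min/hr = 11158.91 mcg/hr
Rate = 11158.91 mcg/hr ÷ 1708.995 mcg/mL = 6.529516 mL/hr
Time remaining = 83.88493 mL ÷ 6.529516 mL/hr = 12.84704 hr

12.8 hours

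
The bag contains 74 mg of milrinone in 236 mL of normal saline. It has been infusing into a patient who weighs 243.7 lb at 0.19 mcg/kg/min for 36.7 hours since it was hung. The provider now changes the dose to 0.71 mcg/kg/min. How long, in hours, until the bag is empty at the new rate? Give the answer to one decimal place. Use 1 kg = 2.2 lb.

5.9 hours

Initial rate:
Weight = 243.7 lb ÷ 2.2 lb/kg = 110.7727 kg
Dose = 0.19 mcg/kg/min × 110.7727 kg = 21.04682 mcg/min
21.04682 mcg/min × 60 min/hr = 1262.809 mcg/hr
Concentration = 74 mg ÷ 236 mL = 0.3135593 mg/mL = 313.5593 mcg/mL
Rate = 1262.809 mcg/hr ÷ 313.5593 mcg/mL = 4.027337 mL/hr
Volume infused so far = 4.027337 mL/hr × 36.7 hr = 147.8033 mL
Volume remaining = 236 − 147.8033 = 88.19673 mL
New rate:
Dose = 0.71 mcg/kg/min × 110.7727 kg = 78.64864 mcg/min
78.64864 mcg/min × 60 min/hr = 4718.918 mcg/hr
Rate = 4718.918 mcg/hr ÷ 313.5593 mcg/mL = 15.04952 mL/hr
Time remaining = 88.19673 mL ÷ 15.04952 mL/hr = 5.860434 hr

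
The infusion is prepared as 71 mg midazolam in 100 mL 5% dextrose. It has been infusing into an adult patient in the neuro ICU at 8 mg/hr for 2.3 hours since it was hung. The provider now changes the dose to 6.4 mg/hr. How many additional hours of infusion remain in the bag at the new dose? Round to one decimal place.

8.2 hours

Initial rate:
Concentration = 71 mg ÷ 100 mL = 0.71 mg/mL
Rate = 8 mg/hr ÷ 0.71 mg/mL = 11.26761 mL/hr
Volume infused so far = 11.26761 mL/hr × 2.3 hr = 25.91549 mL
Volume remaining = 100 − 25.91549 = 74.08451 mL
New rate:
Rate = 6.4 mg/hr ÷ 0.71 mg/mL = 9.014085 mL/hr
Time remaining = 74.08451 mL ÷ 9.014085 mL/hr = 8.21875 hr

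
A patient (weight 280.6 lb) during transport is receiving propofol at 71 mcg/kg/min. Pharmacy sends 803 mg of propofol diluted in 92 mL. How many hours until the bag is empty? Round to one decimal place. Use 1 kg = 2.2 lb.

Weight = 280.6 lb ÷ 2.2 lb/kg = 127.5455 kg
Dose = 71 mcg/kg/min × 127.5455 kg = 9055.727 mcg/min
9055.727 mcg/min × 60 min/hr = 543343.6 mcg/hr
Concentration = 803 mg ÷ 92 mL = 8.728261 mg/mL = 8728.261 mcg/mL
Rate = 543343.6 mcg/hr ÷ 8728.261 mcg/mL = 62.25108 mL/hr
Duration = 92 mL ÷ 62.25108 mL/hr = 1.477886 hr

1.5 hours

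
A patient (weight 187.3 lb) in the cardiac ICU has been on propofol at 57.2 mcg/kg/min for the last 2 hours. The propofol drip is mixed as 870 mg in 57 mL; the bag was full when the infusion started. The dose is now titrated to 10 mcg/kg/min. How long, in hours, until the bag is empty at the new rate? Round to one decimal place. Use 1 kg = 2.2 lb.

Initial rate:
Weight = 187.3 lb ÷ 2.2 lb/kg = 85.13636 kg
Dose = 57.2 mcg/kg/min × 85.13636 kg = 4869.8 mcg/min
4869.8 mcg/min × 60 min/hr = 292188 mcg/hr
Concentration = 870 mg ÷ 57 mL = 15.26316 mg/mL = 15263.16 mcg/mL
Rate = 292188 mcg/hr ÷ 15263.16 mcg/mL = 19.14335 mL/hr
Volume infused so far = 19.14335 mL/hr × 2 hr = 38.2867 mL
Volume remaining = 57 − 38.2867 = 18.7133 mL
New rate:
Dose = 10 mcg/kg/min × 85.13636 kg = 851.3636 mcg/min
851.3636 mcg/min × 60 min/hr = 51081.82 mcg/hr
Rate = 51081.82 mcg/hr ÷ 15263.16 mcg/mL = 3.34674 mL/hr
Time remaining = 18.7133 mL ÷ 3.34674 mL/hr = 5.5915 hr

5.6 hours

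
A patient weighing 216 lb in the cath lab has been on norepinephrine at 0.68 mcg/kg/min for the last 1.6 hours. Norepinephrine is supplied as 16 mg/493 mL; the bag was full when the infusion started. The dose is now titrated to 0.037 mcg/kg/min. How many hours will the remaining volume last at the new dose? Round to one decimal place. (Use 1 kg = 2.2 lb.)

44.0 hours

Initial rate:
Weight = 216 lb ÷ 2.2 lb/kg = 98.18182 kg
Dose = 0.68 mcg/kg/min × 98.18182 kg = 66.76364 mcg/min
66.76364 mcg/min × 60 min/hr = 4005.818 mcg/hr
Concentration = 16 mg ÷ 493 mL = 0.03245436 mg/mL = 32.45436 mcg/mL
Rate = 4005.818 mcg/hr ÷ 32.45436 mcg/mL = 123.4293 mL/hr
Volume infused so far = 123.4293 mL/hr × 1.6 hr = 197.4868 mL
Volume remaining = 493 − 197.4868 = 295.5132 mL
New rate:
Dose = 0.037 mcg/kg/min × 98.18182 kg = 3.632727 mcg/min
3.632727 mcg/min × 60 min/hr = 217.9636 mcg/hr
Rate = 217.9636 mcg/hr ÷ 32.45436 mcg/mL = 6.716005 mL/hr
Time remaining = 295.5132 mL ÷ 6.716005 mL/hr = 44.00133 hr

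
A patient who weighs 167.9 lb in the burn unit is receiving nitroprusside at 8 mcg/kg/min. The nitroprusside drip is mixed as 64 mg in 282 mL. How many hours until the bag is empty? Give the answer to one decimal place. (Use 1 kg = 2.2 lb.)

1.7 hours

Weight = 167.9 lb ÷ 2.2 lb/kg = 76.31818 kg
Dose = 8 mcg/kg/min × 76.31818 kg = 610.5455 mcg/min
610.5455 mcg/min × 60 min/hr = 36632.73 mcg/hr
Concentration = 64 mg ÷ 282 mL = 0.2269504 mg/mL = 226.9504 mcg/mL
Rate = 36632.73 mcg/hr ÷ 226.9504 mcg/mL = 161.413 mL/hr
Duration = 282 mL ÷ 161.413 mL/hr = 1.747072 hr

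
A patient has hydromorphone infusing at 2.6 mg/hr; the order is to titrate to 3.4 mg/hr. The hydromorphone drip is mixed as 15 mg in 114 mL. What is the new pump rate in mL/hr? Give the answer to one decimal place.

Concentration = 15 mg ÷ 114 mL = 0.1315789 mg/mL
Rate = 3.4 mg/hr ÷ 0.1315789 mg/mL = 25.84 mL/hr

25.8 mL/hr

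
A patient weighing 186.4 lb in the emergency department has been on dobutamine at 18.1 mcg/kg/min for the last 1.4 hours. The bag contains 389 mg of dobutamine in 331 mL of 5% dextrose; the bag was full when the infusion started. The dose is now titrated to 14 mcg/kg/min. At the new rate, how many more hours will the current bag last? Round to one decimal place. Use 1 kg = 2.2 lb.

3.7 hours

Initial rate:
Weight = 186.4 lb ÷ 2.2 lb/kg = 84.72727 kg
Dose = 18.1 mcg/kg/min × 84.72727 kg = 1533.564 mcg/min
1533.564 mcg/min × 60 min/hr = 92013.82 mcg/hr
Concentration = 389 mg ÷ 331 mL = 1.175227 mg/mL = 1175.227 mcg/mL
Rate = 92013.82 mcg/hr ÷ 1175.227 mcg/mL = 78.29453 mL/hr
Volume infused so far = 78.29453 mL/hr × 1.4 hr = 109.6123 mL
Volume remaining = 331 − 109.6123 = 221.3877 mL
New rate:
Dose = 14 mcg/kg/min × 84.72727 kg = 1186.182 mcg/min
1186.182 mcg/min × 60 min/hr = 71170.91 mcg/hr
Rate = 71170.91 mcg/hr ÷ 1175.227 mcg/mL = 60.55931 mL/hr
Time remaining = 221.3877 mL ÷ 60.55931 mL/hr = 3.655716 hr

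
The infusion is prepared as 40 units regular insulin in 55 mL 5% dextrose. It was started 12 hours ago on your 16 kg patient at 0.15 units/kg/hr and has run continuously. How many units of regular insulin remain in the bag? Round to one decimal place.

11.2 units

Dose = 0.15 units/kg/hr × 16 kg = 2.4 units/hr
Concentration = 40 units ÷ 55 mL = 0.7272727 units/mL
Rate = 2.4 units/hr ÷ 0.7272727 units/mL = 3.3 mL/hr
Volume infused = 3.3 mL/hr × 12 hr = 39.6 mL
Volume remaining = 55 − 39.6 = 15.4 mL
Drug remaining = 15.4 mL × 0.7272727 units/mL = 11.2 units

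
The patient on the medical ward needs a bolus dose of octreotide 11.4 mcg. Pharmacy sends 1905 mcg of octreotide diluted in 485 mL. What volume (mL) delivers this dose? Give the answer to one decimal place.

2.9 mL

Concentration = 1905 mcg ÷ 485 mL = 3.927835 mcg/mL
Volume = 11.4 mcg ÷ 3.927835 mcg/mL = 2.902362 mL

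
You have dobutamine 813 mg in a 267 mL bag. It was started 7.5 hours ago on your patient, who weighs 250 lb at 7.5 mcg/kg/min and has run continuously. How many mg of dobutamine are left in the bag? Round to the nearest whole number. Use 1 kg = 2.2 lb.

429 mg

Weight = 250 lb ÷ 2.2 lb/kg = 113.6364 kg
Dose = 7.5 mcg/kg/min × 113.6364 kg = 852.2727 mcg/min
852.2727 mcg/min × 60 min/hr = 51136.36 mcg/hr
Concentration = 813 mg ÷ 267 mL = 3.044944 mg/mL = 3044.944 mcg/mL
Rate = 51136.36 mcg/hr ÷ 3044.944 mcg/mL = 16.79386 mL/hr
Volume infused = 16.79386 mL/hr × 7.5 hr = 125.954 mL
Volume remaining = 267 − 125.954 = 141.046 mL
Drug remaining = 141.046 mL × 3044.944 mcg/mL = 429477.3 mcg = 429.4773 mg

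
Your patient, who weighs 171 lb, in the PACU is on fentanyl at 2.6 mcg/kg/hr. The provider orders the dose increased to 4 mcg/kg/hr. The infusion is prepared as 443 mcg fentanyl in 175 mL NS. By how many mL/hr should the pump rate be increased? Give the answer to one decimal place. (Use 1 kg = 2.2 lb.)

43.0 mL/hr

At the current dose:
Weight = 171 lb ÷ 2.2 lb/kg = 77.72727 kg
Dose = 2.6 mcg/kg/hr × 77.72727 kg = 202.0909 mcg/hr
Concentration = 443 mcg ÷ 175 mL = 2.531429 mcg/mL
Rate = 202.0909 mcg/hr ÷ 2.531429 mcg/mL = 79.83275 mL/hr
At the new dose:
Dose = 4 mcg/kg/hr × 77.72727 kg = 310.9091 mcg/hr
Rate = 310.9091 mcg/hr ÷ 2.531429 mcg/mL = 122.8196 mL/hr
Change = 122.8196 − 79.83275 = 42.98687 mL/hr → 42.98687 mL/hr increase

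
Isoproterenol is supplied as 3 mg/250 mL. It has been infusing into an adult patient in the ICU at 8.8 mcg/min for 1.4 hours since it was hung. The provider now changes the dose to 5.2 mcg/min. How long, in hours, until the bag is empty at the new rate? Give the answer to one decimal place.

7.2 hours

Initial rate:
8.8 mcg/min × 60 min/hr = 528 mcg/hr
Concentration = 3 mg ÷ 250 mL = 0.012 mg/mL = 12 mcg/mL
Rate = 528 mcg/hr ÷ 12 mcg/mL = 44 mL/hr
Volume infused so far = 44 mL/hr × 1.4 hr = 61.6 mL
Volume remaining = 250 − 61.6 = 188.4 mL
New rate:
5.2 mcg/min × 60 min/hr = 312 mcg/hr
Rate = 312 mcg/hr ÷ 12 mcg/mL = 26 mL/hr
Time remaining = 188.4 mL ÷ 26 mL/hr = 7.246154 hr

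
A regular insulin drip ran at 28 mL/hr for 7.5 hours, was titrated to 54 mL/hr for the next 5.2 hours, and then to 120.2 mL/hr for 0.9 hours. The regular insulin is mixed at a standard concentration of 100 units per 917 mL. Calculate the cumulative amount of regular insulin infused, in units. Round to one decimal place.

Concentration = 100 units ÷ 917 mL = 0.1090513 units/mL
Stage 1: 28 mL/hr × 7.5 hr = 210 mL → 210 mL × 0.1090513 units/mL = 22.90076 units
Stage 2: 54 mL/hr × 5.2 hr = 280.8 mL → 280.8 mL × 0.1090513 units/mL = 30.62159 units
Stage 3: 120.2 mL/hr × 0.9 hr = 108.18 mL → 108.18 mL × 0.1090513 units/mL = 11.79716 units
Total = 22.90076 + 30.62159 + 11.79716 = 65.31952 units

65.3 units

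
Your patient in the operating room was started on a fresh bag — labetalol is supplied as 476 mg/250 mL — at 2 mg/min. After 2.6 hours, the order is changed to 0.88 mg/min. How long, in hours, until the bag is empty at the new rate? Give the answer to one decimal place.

Initial rate:
2 mg/min × 60 min/hr = 120 mg/hr
Concentration = 476 mg ÷ 250 mL = 1.904 mg/mL
Rate = 120 mg/hr ÷ 1.904 mg/mL = 63.02521 mL/hr
Volume infused so far = 63.02521 mL/hr × 2.6 hr = 163.8655 mL
Volume remaining = 250 − 163.8655 = 86.13445 mL
New rate:
0.88 mg/min × 60 min/hr = 52.8 mg/hr
Rate = 52.8 mg/hr ÷ 1.904 mg/mL = 27.73109 mL/hr
Time remaining = 86.13445 mL ÷ 27.73109 mL/hr = 3.106061 hr

3.1 hours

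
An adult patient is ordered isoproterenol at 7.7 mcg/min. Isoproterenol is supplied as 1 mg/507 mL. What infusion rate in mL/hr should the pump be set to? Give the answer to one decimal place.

7.7 mcg/min × 60 min/hr = 462 mcg/hr
Concentration = 1 mg ÷ 507 mL = 0.001972387 mg/mL = 1.972387 mcg/mL
Rate = 462 mcg/hr ÷ 1.972387 mcg/mL = 234.234 mL/hr

234.2 mL/hr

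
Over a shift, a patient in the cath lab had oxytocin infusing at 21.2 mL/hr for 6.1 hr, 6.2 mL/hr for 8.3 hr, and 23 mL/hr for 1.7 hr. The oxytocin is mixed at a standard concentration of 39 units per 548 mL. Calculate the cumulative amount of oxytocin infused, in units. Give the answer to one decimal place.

Concentration = 39 units ÷ 548 mL = 0.07116788 units/mL
Stage 1: 21.2 mL/hr × 6.1 hr = 129.32 mL → 129.32 mL × 0.07116788 units/mL = 9.203431 units
Stage 2: 6.2 mL/hr × 8.3 hr = 51.46 mL → 51.46 mL × 0.07116788 units/mL = 3.662299 units
Stage 3: 23 mL/hr × 1.7 hr = 39.1 mL → 39.1 mL × 0.07116788 units/mL = 2.782664 units
Total = 9.203431 + 3.662299 + 2.782664 = 15.64839 units

15.6 units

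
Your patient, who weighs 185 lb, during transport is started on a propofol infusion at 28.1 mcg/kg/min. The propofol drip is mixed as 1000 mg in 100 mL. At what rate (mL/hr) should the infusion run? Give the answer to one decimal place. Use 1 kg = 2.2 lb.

14.2 mL/hr

Weight = 185 lb ÷ 2.2 lb/kg = 84.09091 kg
Dose = 28.1 mcg/kg/min × 84.09091 kg = 2362.955 mcg/min
2362.955 mcg/min × 60 min/hr = 141777.3 mcg/hr
Concentration = 1000 mg ÷ 100 mL = 10 mg/mL = 10000 mcg/mL
Rate = 141777.3 mcg/hr ÷ 10000 mcg/mL = 14.17773 mL/hr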